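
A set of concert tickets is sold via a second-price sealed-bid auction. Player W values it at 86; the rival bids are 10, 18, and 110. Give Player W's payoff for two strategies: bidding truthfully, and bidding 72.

Truthful: 0; alternative: 0.

The highest competing bid is 110.
Bidding truthfully at 86: the top bid is 110 (a rival), so Player W loses. Payoff = 0.
Bidding 72: the top bid is 110 (a rival), so Player W loses. Payoff = 0.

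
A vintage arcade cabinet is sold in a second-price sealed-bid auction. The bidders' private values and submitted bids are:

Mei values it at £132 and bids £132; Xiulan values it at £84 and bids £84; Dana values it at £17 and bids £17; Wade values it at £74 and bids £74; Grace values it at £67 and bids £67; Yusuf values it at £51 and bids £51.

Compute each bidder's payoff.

Payoffs: Mei £48, Xiulan £0, Dana £0, Wade £0, Grace £0, Yusuf £0.

Ordered from highest: Mei £132, then Xiulan £84, then Wade £74, then Grace £67, then Yusuf £51, then Dana £17.
Mei has the top bid and wins; the price is the second-highest bid, £84.
Mei's payoff = £132 − £84 = £48. All other bidders lose, so their payoff is 0.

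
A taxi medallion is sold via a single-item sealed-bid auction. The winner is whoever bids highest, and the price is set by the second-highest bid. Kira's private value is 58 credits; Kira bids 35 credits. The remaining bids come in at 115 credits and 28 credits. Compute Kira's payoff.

Payoff = 0 credits.

Highest competing bid: 115 credits.
Kira's bid 35 credits is not the highest, so Kira loses, pays nothing, and earns zero payoff.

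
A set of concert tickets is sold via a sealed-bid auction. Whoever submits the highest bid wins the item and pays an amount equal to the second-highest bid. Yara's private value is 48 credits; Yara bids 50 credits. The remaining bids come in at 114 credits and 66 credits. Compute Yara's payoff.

0 credits

Highest competing bid: 114 credits.
Yara's bid 50 credits is not the highest, so Yara loses, pays nothing, and earns zero payoff.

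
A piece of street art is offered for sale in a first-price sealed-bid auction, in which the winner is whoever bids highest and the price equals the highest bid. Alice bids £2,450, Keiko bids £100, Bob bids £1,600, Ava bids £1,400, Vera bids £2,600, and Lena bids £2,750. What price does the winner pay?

Bids in descending order: Lena £2,750, then Vera £2,600, then Alice £2,450, then Bob £1,600, then Ava £1,400, then Keiko £100.
Lena is the highest bidder, so Lena wins.
Under the first-price rule, the price is the highest bid: £2,750.

£2,750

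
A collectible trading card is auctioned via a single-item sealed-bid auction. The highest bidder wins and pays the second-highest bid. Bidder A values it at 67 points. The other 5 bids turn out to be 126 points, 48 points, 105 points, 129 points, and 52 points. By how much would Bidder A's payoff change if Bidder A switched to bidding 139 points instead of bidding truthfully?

The highest competing bid is 129 points.
Bidding truthfully at 67 points: the top bid is 129 points (a rival), so Bidder A loses. Payoff = 0 points.
Bidding 139 points: Bidder A has the top bid, wins, and pays the second-highest bid 129 points. Payoff = 67 points − 129 points = -62 points.
Change = -62 points − 0 points = -62 points.

Change in payoff: -62 points.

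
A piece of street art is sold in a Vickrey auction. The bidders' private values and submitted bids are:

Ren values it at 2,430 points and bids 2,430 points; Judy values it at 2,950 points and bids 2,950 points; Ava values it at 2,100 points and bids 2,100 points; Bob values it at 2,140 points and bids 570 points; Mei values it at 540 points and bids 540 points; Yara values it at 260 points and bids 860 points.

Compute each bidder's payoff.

Ordered from highest: Judy 2,950 points; Ren 2,430 points; Ava 2,100 points; Yara 860 points; Bob 570 points; Mei 540 points.
Judy has the top bid and wins; the price is the second-highest bid, 2,430 points.
Judy's payoff = 2,950 points − 2,430 points = 520 points. All other bidders lose, so their payoff is 0.

Payoffs: Ren 0 points, Judy 520 points, Ava 0 points, Bob 0 points, Mei 0 points, Yara 0 points.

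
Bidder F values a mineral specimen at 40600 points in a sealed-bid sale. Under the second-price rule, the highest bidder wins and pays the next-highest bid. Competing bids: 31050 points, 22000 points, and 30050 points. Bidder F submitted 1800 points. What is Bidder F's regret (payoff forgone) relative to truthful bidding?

9550 points

The highest competing bid is 31050 points.
Bidding truthfully at 40600 points: Bidder F has the top bid, wins, and pays the second-highest bid 31050 points. Payoff = 40600 points − 31050 points = 9550 points.
Bidding 1800 points: the top bid is 31050 points (a rival), so Bidder F loses. Payoff = 0 points.
Regret = truthful payoff − actual payoff = 9550 points − 0 points = 9550 points.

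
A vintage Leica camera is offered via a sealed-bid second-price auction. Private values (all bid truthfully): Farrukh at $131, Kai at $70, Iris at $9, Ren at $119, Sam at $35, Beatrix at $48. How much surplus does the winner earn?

Surplus = $12.

Bids in descending order: Farrukh $131; Ren $119; Kai $70; Beatrix $48; Sam $35; Iris $9.
Farrukh wins with the top bid and pays the second-highest, $119.
Surplus = $131 − $119 = $12.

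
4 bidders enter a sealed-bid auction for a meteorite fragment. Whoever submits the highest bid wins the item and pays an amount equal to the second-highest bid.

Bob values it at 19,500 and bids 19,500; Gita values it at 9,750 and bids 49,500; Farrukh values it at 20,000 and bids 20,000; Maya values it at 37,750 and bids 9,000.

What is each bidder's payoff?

Ordered from highest: Gita 49,500 > Farrukh 20,000 > Bob 19,500 > Maya 9,000.
Gita has the top bid and wins; the price is the second-highest bid, 20,000.
Gita's payoff = 9,750 − 20,000 = -10,250. All other bidders lose, so their payoff is 0.

Payoffs: Bob 0, Gita -10,250, Farrukh 0, Maya 0.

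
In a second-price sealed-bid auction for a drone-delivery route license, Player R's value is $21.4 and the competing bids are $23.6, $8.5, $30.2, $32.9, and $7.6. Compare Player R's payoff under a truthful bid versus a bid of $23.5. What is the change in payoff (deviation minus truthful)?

Payoff change: $0.0.

The highest competing bid is $32.9.
Bidding truthfully at $21.4: the top bid is $32.9 (a rival), so Player R loses. Payoff = $0.0.
Bidding $23.5: the top bid is $32.9 (a rival), so Player R loses. Payoff = $0.0.
Change = $0.0 − $0.0 = $0.0.
The bid only affects whether you win, not the price — here both bids land on the same side of the top rival bid, so the deviation is payoff-neutral.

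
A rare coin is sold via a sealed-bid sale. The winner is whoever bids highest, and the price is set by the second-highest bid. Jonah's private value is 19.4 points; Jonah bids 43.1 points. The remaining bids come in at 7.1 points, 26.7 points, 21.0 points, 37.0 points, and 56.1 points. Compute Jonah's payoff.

Highest competing bid: 56.1 points.
Jonah's bid 43.1 points is not the highest, so Jonah loses, pays nothing, and earns zero payoff.

0.0 points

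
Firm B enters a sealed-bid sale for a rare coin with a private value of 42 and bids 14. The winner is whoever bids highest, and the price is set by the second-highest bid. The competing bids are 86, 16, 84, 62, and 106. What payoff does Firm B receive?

Payoff = 0.

Highest competing bid: 106.
Firm B's bid 14 is not the highest, so Firm B loses, pays nothing, and earns zero payoff.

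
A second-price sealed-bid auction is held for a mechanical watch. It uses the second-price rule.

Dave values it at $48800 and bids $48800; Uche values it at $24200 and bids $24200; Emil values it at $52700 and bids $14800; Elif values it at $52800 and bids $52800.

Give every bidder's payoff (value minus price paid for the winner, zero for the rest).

Sorted high to low: Elif $52800, then Dave $48800, then Uche $24200, then Emil $14800.
Elif has the top bid and wins; the price is the second-highest bid, $48800.
Elif's payoff = $52800 − $48800 = $4000. All other bidders lose, so their payoff is 0.

Payoffs: Dave $0, Uche $0, Emil $0, Elif $4000.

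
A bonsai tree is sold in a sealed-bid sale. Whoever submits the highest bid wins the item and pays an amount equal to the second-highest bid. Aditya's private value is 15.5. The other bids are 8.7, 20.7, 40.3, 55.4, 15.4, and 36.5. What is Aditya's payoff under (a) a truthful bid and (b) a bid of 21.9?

The highest competing bid is 55.4.
Bidding truthfully at 15.5: the top bid is 55.4 (a rival), so Aditya loses. Payoff = 0.0.
Bidding 21.9: the top bid is 55.4 (a rival), so Aditya loses. Payoff = 0.0.
The bid only affects whether you win, not the price — here both bids land on the same side of the top rival bid, so the deviation is payoff-neutral.

(a) 0.0  (b) 0.0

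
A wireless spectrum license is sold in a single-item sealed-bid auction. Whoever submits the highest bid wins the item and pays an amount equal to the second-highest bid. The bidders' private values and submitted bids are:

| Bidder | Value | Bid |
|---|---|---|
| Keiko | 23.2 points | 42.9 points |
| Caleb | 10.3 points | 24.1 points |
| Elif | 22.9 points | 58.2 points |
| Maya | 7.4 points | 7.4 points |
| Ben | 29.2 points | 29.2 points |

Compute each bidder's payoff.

Ranking the bids: Elif 58.2 points; Keiko 42.9 points; Ben 29.2 points; Caleb 24.1 points; Maya 7.4 points.
Elif has the top bid and wins; the price is the second-highest bid, 42.9 points.
Elif's payoff = 22.9 points − 42.9 points = -20.0 points. All other bidders lose, so their payoff is 0.

Payoffs: Keiko 0.0 points, Caleb 0.0 points, Elif -20.0 points, Maya 0.0 points, Ben 0.0 points.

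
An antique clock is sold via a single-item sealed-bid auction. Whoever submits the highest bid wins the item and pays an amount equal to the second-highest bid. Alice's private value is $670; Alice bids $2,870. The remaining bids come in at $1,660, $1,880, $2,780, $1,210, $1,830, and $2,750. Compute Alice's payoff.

Payoff = -$2,110.

Highest competing bid: $2,780.
Alice's bid $2,870 is the highest overall, so Alice wins and pays the second-highest bid, $2,780.
Payoff = value − price = $670 − $2,780 = -$2,110.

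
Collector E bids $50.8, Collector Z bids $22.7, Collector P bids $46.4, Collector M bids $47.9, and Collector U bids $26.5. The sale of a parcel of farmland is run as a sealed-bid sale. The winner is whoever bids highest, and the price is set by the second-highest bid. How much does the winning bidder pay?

The winner pays $47.9.

Ordered from highest: Collector E $50.8, then Collector M $47.9, then Collector P $46.4, then Collector U $26.5, then Collector Z $22.7.
Collector E has the highest bid, so Collector E wins.
The second-highest bid is $47.9, so that is what Collector E pays.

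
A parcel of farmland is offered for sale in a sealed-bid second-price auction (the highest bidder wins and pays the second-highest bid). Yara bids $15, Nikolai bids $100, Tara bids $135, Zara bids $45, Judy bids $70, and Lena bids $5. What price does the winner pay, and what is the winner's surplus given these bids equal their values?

The winner pays $100 for a surplus of $35.

Ordered from highest: Tara $135; Nikolai $100; Judy $70; Zara $45; Yara $15; Lena $5.
Tara is the highest bidder, so Tara wins.
Under the second-price rule, the price is the second-highest bid: $100.
Surplus = $135 − $100 = $35.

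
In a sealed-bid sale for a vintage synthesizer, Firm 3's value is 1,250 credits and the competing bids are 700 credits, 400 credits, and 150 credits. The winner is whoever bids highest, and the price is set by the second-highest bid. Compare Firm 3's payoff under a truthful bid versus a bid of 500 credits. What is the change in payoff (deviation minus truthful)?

Payoff change: -550 credits.

The highest competing bid is 700 credits.
Bidding truthfully at 1,250 credits: Firm 3 has the top bid, wins, and pays the second-highest bid 700 credits. Payoff = 1,250 credits − 700 credits = 550 credits.
Bidding 500 credits: the top bid is 700 credits (a rival), so Firm 3 loses. Payoff = 0 credits.
Change = 0 credits − 550 credits = -550 credits.
Deviating from a truthful bid can only lose payoff in a second-price auction — never gain.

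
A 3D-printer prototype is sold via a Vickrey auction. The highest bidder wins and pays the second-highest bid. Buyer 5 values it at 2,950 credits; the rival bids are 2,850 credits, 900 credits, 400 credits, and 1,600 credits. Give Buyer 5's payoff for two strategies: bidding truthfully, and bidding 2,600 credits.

The highest competing bid is 2,850 credits.
Bidding truthfully at 2,950 credits: Buyer 5 has the top bid, wins, and pays the second-highest bid 2,850 credits. Payoff = 2,950 credits − 2,850 credits = 100 credits.
Bidding 2,600 credits: the top bid is 2,850 credits (a rival), so Buyer 5 loses. Payoff = 0 credits.
This is the dominant-strategy logic: truthful bidding weakly beats any alternative.

(a) 100 credits  (b) 0 credits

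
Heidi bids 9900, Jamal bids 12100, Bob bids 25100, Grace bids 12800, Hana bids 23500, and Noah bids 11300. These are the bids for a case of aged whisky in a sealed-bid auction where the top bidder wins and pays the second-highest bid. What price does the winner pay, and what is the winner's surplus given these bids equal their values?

Price 23500; surplus 1600.

Ordered from highest: Bob 25100 > Hana 23500 > Grace 12800 > Jamal 12100 > Noah 11300 > Heidi 9900.
Bob is the highest bidder, so Bob wins.
Under the second-price rule, the price is the second-highest bid: 23500.
Surplus = 25100 − 23500 = 1600.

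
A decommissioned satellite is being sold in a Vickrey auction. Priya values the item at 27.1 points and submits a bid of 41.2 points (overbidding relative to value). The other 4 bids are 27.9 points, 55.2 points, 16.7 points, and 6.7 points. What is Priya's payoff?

0.0 points

Highest competing bid: 55.2 points.
Priya's bid 41.2 points is not the highest, so Priya loses, pays nothing, and earns zero payoff.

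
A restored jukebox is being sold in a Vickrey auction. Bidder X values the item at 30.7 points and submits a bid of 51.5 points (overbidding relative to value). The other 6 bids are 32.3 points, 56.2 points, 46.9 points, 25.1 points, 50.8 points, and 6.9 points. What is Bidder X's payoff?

Highest competing bid: 56.2 points.
Bidder X's bid 51.5 points is not the highest, so Bidder X loses, pays nothing, and earns zero payoff.

Bidder X's payoff: 0.0 points.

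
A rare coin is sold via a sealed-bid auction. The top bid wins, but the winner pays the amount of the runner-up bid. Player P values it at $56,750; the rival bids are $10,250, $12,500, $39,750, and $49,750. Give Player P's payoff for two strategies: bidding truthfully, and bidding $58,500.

The highest competing bid is $49,750.
Bidding truthfully at $56,750: Player P has the top bid, wins, and pays the second-highest bid $49,750. Payoff = $56,750 − $49,750 = $7,000.
Bidding $58,500: Player P has the top bid, wins, and pays the second-highest bid $49,750. Payoff = $56,750 − $49,750 = $7,000.

(a) $7,000  (b) $7,000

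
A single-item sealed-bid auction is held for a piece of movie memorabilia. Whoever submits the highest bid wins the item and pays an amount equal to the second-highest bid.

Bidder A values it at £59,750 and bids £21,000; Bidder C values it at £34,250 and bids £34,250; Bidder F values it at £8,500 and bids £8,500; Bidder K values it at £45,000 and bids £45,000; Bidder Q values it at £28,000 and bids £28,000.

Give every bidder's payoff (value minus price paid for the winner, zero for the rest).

Bidder A £0, Bidder C £0, Bidder F £0, Bidder K £10,750, Bidder Q £0.

Ordered from highest: Bidder K £45,000; Bidder C £34,250; Bidder Q £28,000; Bidder A £21,000; Bidder F £8,500.
Bidder K has the top bid and wins; the price is the second-highest bid, £34,250.
Bidder K's payoff = £45,000 − £34,250 = £10,750. All other bidders lose, so their payoff is 0.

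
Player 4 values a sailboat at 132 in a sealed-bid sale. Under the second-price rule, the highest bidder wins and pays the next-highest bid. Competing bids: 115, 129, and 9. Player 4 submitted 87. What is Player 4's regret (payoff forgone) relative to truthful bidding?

3

The highest competing bid is 129.
Bidding truthfully at 132: Player 4 has the top bid, wins, and pays the second-highest bid 129. Payoff = 132 − 129 = 3.
Bidding 87: the top bid is 129 (a rival), so Player 4 loses. Payoff = 0.
Regret = truthful payoff − actual payoff = 3 − 0 = 3.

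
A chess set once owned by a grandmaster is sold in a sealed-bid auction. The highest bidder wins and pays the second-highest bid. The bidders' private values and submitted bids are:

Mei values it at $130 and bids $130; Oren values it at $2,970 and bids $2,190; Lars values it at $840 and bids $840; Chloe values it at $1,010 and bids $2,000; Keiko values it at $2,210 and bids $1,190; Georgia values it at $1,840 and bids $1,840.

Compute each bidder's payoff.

Mei $0, Oren $970, Lars $0, Chloe $0, Keiko $0, Georgia $0.

Ordered from highest: Oren $2,190; Chloe $2,000; Georgia $1,840; Keiko $1,190; Lars $840; Mei $130.
Oren has the top bid and wins; the price is the second-highest bid, $2,000.
Oren's payoff = $2,970 − $2,000 = $970. All other bidders lose, so their payoff is 0.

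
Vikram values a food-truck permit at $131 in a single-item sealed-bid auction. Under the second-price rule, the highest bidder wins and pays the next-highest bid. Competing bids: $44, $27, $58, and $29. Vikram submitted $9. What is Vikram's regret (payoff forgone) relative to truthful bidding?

Payoff forgone: $73.

The highest competing bid is $58.
Bidding truthfully at $131: Vikram has the top bid, wins, and pays the second-highest bid $58. Payoff = $131 − $58 = $73.
Bidding $9: the top bid is $58 (a rival), so Vikram loses. Payoff = $0.
Regret = truthful payoff − actual payoff = $73 − $0 = $73.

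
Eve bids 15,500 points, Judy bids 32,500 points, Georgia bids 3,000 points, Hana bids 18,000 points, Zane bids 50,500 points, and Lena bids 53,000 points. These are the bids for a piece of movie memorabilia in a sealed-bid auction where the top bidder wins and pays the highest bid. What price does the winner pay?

The winner pays 53,000 points.

Bids in descending order: Lena 53,000 points > Zane 50,500 points > Judy 32,500 points > Hana 18,000 points > Eve 15,500 points > Georgia 3,000 points.
Lena is the highest bidder, so Lena wins.
Under the first-price rule, the price is the highest bid: 53,000 points.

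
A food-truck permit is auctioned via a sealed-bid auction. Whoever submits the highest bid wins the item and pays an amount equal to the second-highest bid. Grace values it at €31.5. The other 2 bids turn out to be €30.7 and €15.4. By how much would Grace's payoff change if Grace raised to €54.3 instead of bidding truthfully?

€0.0

The highest competing bid is €30.7.
Bidding truthfully at €31.5: Grace has the top bid, wins, and pays the second-highest bid €30.7. Payoff = €31.5 − €30.7 = €0.8.
Bidding €54.3: Grace has the top bid, wins, and pays the second-highest bid €30.7. Payoff = €31.5 − €30.7 = €0.8.
Change = €0.8 − €0.8 = €0.0.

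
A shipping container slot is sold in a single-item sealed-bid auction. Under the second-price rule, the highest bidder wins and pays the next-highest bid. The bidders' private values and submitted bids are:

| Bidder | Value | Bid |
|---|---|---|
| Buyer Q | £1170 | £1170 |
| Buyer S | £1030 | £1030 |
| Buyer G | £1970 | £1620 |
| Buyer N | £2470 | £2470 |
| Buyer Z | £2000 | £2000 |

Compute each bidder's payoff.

Buyer Q £0, Buyer S £0, Buyer G £0, Buyer N £470, Buyer Z £0.

Ranking the bids: Buyer N £2470 > Buyer Z £2000 > Buyer G £1620 > Buyer Q £1170 > Buyer S £1030.
Buyer N has the top bid and wins; the price is the second-highest bid, £2000.
Buyer N's payoff = £2470 − £2000 = £470. All other bidders lose, so their payoff is 0.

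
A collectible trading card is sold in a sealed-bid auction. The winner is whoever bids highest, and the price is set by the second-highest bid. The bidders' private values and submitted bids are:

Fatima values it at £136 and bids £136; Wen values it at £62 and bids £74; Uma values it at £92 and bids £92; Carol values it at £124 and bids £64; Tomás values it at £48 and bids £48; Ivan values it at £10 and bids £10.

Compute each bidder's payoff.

Fatima £44, Wen £0, Uma £0, Carol £0, Tomás £0, Ivan £0.

Ordered from highest: Fatima £136, then Uma £92, then Wen £74, then Carol £64, then Tomás £48, then Ivan £10.
Fatima has the top bid and wins; the price is the second-highest bid, £92.
Fatima's payoff = £136 − £92 = £44. All other bidders lose, so their payoff is 0.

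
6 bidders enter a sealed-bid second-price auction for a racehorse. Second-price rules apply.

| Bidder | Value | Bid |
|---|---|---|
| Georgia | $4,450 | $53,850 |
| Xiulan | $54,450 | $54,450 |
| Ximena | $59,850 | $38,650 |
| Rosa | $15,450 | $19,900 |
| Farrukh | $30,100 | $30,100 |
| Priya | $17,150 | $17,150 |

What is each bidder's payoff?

Payoffs: Georgia $0, Xiulan $600, Ximena $0, Rosa $0, Farrukh $0, Priya $0.

Sorted high to low: Xiulan $54,450 > Georgia $53,850 > Ximena $38,650 > Farrukh $30,100 > Rosa $19,900 > Priya $17,150.
Xiulan has the top bid and wins; the price is the second-highest bid, $53,850.
Xiulan's payoff = $54,450 − $53,850 = $600. All other bidders lose, so their payoff is 0.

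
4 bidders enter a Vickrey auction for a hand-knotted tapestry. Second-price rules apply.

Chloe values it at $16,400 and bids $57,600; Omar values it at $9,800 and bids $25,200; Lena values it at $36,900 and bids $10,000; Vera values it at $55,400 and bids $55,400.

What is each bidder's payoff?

Payoffs: Chloe -$39,000, Omar $0, Lena $0, Vera $0.

Ranking the bids: Chloe $57,600 > Vera $55,400 > Omar $25,200 > Lena $10,000.
Chloe has the top bid and wins; the price is the second-highest bid, $55,400.
Chloe's payoff = $16,400 − $55,400 = -$39,000. All other bidders lose, so their payoff is 0.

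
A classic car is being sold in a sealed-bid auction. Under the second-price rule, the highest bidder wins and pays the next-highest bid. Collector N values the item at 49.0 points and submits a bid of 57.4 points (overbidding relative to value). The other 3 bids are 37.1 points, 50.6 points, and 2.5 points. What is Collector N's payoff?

Highest competing bid: 50.6 points.
Collector N's bid 57.4 points is the highest overall, so Collector N wins and pays the second-highest bid, 50.6 points.
Payoff = value − price = 49.0 points − 50.6 points = -1.6 points.

-1.6 points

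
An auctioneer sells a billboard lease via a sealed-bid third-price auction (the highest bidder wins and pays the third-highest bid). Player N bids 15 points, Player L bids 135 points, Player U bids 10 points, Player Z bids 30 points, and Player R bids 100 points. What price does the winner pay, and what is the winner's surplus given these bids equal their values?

Ranking the bids: Player L 135 points; Player R 100 points; Player Z 30 points; Player N 15 points; Player U 10 points.
Player L is the highest bidder, so Player L wins.
Under the third-price rule, the price is the third-highest bid: 30 points.
Surplus = 135 points − 30 points = 105 points.

The winner pays 30 points for a surplus of 105 points.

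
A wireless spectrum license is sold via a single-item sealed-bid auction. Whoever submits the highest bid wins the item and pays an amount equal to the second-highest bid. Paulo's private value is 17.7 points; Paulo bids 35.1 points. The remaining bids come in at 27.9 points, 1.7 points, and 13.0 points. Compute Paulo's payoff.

Highest competing bid: 27.9 points.
Paulo's bid 35.1 points is the highest overall, so Paulo wins and pays the second-highest bid, 27.9 points.
Payoff = value − price = 17.7 points − 27.9 points = -10.2 points.

-10.2 points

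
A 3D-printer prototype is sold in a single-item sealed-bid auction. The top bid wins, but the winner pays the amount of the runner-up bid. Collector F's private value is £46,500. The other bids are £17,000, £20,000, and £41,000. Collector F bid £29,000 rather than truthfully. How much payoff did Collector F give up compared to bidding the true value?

Payoff forgone: £5,500.

The highest competing bid is £41,000.
Bidding truthfully at £46,500: Collector F has the top bid, wins, and pays the second-highest bid £41,000. Payoff = £46,500 − £41,000 = £5,500.
Bidding £29,000: the top bid is £41,000 (a rival), so Collector F loses. Payoff = £0.
Regret = truthful payoff − actual payoff = £5,500 − £0 = £5,500.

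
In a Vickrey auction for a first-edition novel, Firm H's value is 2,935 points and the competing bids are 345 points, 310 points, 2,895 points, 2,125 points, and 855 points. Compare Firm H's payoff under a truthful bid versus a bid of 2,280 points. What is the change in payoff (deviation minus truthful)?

Change in payoff: -40 points.

The highest competing bid is 2,895 points.
Bidding truthfully at 2,935 points: Firm H has the top bid, wins, and pays the second-highest bid 2,895 points. Payoff = 2,935 points − 2,895 points = 40 points.
Bidding 2,280 points: the top bid is 2,895 points (a rival), so Firm H loses. Payoff = 0 points.
Change = 0 points − 40 points = -40 points.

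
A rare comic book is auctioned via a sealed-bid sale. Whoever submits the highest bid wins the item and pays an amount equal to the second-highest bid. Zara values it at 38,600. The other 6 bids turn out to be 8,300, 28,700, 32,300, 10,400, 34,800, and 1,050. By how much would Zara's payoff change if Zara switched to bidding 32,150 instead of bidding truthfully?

The highest competing bid is 34,800.
Bidding truthfully at 38,600: Zara has the top bid, wins, and pays the second-highest bid 34,800. Payoff = 38,600 − 34,800 = 3,800.
Bidding 32,150: the top bid is 34,800 (a rival), so Zara loses. Payoff = 0.
Change = 0 − 3,800 = -3,800.
Deviating from a truthful bid can only lose payoff in a second-price auction — never gain.

Payoff change: -3,800.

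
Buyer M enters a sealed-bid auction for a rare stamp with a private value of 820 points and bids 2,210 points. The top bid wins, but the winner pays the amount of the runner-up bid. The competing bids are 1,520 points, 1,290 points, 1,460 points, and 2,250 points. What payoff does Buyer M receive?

Highest competing bid: 2,250 points.
Buyer M's bid 2,210 points is not the highest, so Buyer M loses, pays nothing, and earns zero payoff.

Payoff = 0 points.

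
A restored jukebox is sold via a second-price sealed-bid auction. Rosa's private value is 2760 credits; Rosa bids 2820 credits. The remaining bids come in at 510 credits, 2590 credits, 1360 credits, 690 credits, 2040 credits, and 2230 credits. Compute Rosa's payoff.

170 credits

Highest competing bid: 2590 credits.
Rosa's bid 2820 credits is the highest overall, so Rosa wins and pays the second-highest bid, 2590 credits.
Payoff = value − price = 2760 credits − 2590 credits = 170 credits.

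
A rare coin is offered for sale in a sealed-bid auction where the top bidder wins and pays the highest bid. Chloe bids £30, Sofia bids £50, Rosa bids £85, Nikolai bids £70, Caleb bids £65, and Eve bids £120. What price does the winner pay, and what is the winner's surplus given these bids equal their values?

The winner pays £120 for a surplus of £0.

Bids in descending order: Eve £120 > Rosa £85 > Nikolai £70 > Caleb £65 > Sofia £50 > Chloe £30.
Eve is the highest bidder, so Eve wins.
Under the first-price rule, the price is the highest bid: £120.
Surplus = £120 − £120 = £0.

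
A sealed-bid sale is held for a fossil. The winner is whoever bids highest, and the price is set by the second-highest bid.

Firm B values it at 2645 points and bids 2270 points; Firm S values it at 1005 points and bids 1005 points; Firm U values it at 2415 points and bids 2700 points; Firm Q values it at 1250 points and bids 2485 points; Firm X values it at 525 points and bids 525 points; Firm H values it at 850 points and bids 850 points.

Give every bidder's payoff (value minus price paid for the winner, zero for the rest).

Ranking the bids: Firm U 2700 points > Firm Q 2485 points > Firm B 2270 points > Firm S 1005 points > Firm H 850 points > Firm X 525 points.
Firm U has the top bid and wins; the price is the second-highest bid, 2485 points.
Firm U's payoff = 2415 points − 2485 points = -70 points. All other bidders lose, so their payoff is 0.

Firm B 0 points, Firm S 0 points, Firm U -70 points, Firm Q 0 points, Firm X 0 points, Firm H 0 points.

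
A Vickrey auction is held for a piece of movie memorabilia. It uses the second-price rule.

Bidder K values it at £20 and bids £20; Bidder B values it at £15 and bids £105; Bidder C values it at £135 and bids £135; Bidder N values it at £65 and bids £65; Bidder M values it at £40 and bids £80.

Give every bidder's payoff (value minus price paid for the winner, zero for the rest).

Sorted high to low: Bidder C £135, then Bidder B £105, then Bidder M £80, then Bidder N £65, then Bidder K £20.
Bidder C has the top bid and wins; the price is the second-highest bid, £105.
Bidder C's payoff = £135 − £105 = £30. All other bidders lose, so their payoff is 0.

Payoffs: Bidder K £0, Bidder B £0, Bidder C £30, Bidder N £0, Bidder M £0.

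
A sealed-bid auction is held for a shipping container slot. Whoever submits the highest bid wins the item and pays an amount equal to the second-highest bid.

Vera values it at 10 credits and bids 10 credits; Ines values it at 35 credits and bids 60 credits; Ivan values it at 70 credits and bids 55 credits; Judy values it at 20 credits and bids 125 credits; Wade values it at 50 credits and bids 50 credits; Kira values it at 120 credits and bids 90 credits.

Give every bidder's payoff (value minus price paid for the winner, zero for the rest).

Bids in descending order: Judy 125 credits; Kira 90 credits; Ines 60 credits; Ivan 55 credits; Wade 50 credits; Vera 10 credits.
Judy has the top bid and wins; the price is the second-highest bid, 90 credits.
Judy's payoff = 20 credits − 90 credits = -70 credits. All other bidders lose, so their payoff is 0.

Vera 0 credits, Ines 0 credits, Ivan 0 credits, Judy -70 credits, Wade 0 credits, Kira 0 credits.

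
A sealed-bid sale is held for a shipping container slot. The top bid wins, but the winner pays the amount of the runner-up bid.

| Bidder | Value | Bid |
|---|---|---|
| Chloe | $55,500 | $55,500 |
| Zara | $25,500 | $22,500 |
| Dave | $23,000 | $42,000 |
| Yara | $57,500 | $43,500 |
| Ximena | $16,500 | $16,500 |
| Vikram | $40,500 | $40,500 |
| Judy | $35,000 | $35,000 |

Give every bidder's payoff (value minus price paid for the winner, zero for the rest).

Payoffs: Chloe $12,000, Zara $0, Dave $0, Yara $0, Ximena $0, Vikram $0, Judy $0.

Ordered from highest: Chloe $55,500; Yara $43,500; Dave $42,000; Vikram $40,500; Judy $35,000; Zara $22,500; Ximena $16,500.
Chloe has the top bid and wins; the price is the second-highest bid, $43,500.
Chloe's payoff = $55,500 − $43,500 = $12,000. All other bidders lose, so their payoff is 0.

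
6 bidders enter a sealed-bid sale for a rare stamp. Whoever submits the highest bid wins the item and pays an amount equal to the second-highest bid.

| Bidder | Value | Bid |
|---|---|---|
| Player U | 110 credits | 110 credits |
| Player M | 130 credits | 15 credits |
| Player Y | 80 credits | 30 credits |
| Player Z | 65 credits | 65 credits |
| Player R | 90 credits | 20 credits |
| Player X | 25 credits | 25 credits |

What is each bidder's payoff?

Sorted high to low: Player U 110 credits; Player Z 65 credits; Player Y 30 credits; Player X 25 credits; Player R 20 credits; Player M 15 credits.
Player U has the top bid and wins; the price is the second-highest bid, 65 credits.
Player U's payoff = 110 credits − 65 credits = 45 credits. All other bidders lose, so their payoff is 0.

Payoffs: Player U 45 credits, Player M 0 credits, Player Y 0 credits, Player Z 0 credits, Player R 0 credits, Player X 0 credits.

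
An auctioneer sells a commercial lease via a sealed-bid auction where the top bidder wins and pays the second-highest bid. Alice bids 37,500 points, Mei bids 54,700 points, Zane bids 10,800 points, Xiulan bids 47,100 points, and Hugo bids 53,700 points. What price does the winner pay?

Sorted high to low: Mei 54,700 points; Hugo 53,700 points; Xiulan 47,100 points; Alice 37,500 points; Zane 10,800 points.
Mei is the highest bidder, so Mei wins.
Under the second-price rule, the price is the second-highest bid: 53,700 points.

Price paid: 53,700 points.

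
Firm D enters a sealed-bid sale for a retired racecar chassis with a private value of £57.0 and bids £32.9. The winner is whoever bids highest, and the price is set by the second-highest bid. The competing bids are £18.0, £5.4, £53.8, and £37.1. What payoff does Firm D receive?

Highest competing bid: £53.8.
Firm D's bid £32.9 is not the highest, so Firm D loses, pays nothing, and earns zero payoff.

Payoff = £0.0.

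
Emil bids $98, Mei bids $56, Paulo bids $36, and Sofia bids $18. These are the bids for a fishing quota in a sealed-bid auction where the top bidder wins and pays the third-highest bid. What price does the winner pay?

$36

Ranking the bids: Emil $98 > Mei $56 > Paulo $36 > Sofia $18.
Emil is the highest bidder, so Emil wins.
Under the third-price rule, the price is the third-highest bid: $36.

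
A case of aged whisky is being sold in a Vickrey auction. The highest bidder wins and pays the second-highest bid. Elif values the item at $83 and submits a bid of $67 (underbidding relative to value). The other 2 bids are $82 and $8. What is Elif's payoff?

$0

Highest competing bid: $82.
Elif's bid $67 is not the highest, so Elif loses, pays nothing, and earns zero payoff.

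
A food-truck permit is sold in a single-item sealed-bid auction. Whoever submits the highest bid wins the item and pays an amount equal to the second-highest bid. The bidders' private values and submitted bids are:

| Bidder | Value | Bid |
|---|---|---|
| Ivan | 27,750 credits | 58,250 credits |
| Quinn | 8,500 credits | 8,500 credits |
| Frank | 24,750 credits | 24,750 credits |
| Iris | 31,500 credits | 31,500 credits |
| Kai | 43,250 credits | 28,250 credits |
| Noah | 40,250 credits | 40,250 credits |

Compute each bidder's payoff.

Bids in descending order: Ivan 58,250 credits > Noah 40,250 credits > Iris 31,500 credits > Kai 28,250 credits > Frank 24,750 credits > Quinn 8,500 credits.
Ivan has the top bid and wins; the price is the second-highest bid, 40,250 credits.
Ivan's payoff = 27,750 credits − 40,250 credits = -12,500 credits. All other bidders lose, so their payoff is 0.

Ivan -12,500 credits, Quinn 0 credits, Frank 0 credits, Iris 0 credits, Kai 0 credits, Noah 0 credits.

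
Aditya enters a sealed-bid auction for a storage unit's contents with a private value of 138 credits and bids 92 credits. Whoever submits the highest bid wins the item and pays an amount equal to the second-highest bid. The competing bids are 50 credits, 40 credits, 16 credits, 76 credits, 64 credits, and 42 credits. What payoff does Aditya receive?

62 credits

Highest competing bid: 76 credits.
Aditya's bid 92 credits is the highest overall, so Aditya wins and pays the second-highest bid, 76 credits.
Payoff = value − price = 138 credits − 76 credits = 62 credits.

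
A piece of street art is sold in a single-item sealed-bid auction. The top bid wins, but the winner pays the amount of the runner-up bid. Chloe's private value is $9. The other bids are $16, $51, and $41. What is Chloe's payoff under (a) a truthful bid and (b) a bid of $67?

Truthful: $0; alternative: -$42.

The highest competing bid is $51.
Bidding truthfully at $9: the top bid is $51 (a rival), so Chloe loses. Payoff = $0.
Bidding $67: Chloe has the top bid, wins, and pays the second-highest bid $51. Payoff = $9 − $51 = -$42.
This is the dominant-strategy logic: truthful bidding weakly beats any alternative.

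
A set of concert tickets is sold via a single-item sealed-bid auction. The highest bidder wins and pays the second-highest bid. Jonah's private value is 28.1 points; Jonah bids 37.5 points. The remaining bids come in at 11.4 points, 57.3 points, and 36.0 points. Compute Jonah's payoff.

Highest competing bid: 57.3 points.
Jonah's bid 37.5 points is not the highest, so Jonah loses, pays nothing, and earns zero payoff.

0.0 points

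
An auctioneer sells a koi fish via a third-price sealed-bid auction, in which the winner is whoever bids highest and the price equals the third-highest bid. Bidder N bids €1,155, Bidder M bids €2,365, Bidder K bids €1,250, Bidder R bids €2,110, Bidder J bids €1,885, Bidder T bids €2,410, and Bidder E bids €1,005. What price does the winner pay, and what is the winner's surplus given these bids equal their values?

Bids in descending order: Bidder T €2,410 > Bidder M €2,365 > Bidder R €2,110 > Bidder J €1,885 > Bidder K €1,250 > Bidder N €1,155 > Bidder E €1,005.
Bidder T is the highest bidder, so Bidder T wins.
Under the third-price rule, the price is the third-highest bid: €2,110.
Surplus = €2,410 − €2,110 = €300.

Price €2,110; surplus €300.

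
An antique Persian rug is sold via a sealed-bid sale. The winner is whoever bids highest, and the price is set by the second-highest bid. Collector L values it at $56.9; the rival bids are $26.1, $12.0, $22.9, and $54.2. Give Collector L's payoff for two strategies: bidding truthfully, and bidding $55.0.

(a) $2.7  (b) $2.7

The highest competing bid is $54.2.
Bidding truthfully at $56.9: Collector L has the top bid, wins, and pays the second-highest bid $54.2. Payoff = $56.9 − $54.2 = $2.7.
Bidding $55.0: Collector L has the top bid, wins, and pays the second-highest bid $54.2. Payoff = $56.9 − $54.2 = $2.7.
The bid only affects whether you win, not the price — here both bids land on the same side of the top rival bid, so the deviation is payoff-neutral.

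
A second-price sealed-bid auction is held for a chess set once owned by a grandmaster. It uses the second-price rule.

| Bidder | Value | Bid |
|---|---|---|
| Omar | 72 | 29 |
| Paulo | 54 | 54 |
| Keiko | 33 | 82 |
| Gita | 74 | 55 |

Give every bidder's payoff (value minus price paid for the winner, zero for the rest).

Bids in descending order: Keiko 82; Gita 55; Paulo 54; Omar 29.
Keiko has the top bid and wins; the price is the second-highest bid, 55.
Keiko's payoff = 33 − 55 = -22. All other bidders lose, so their payoff is 0.

Omar 0, Paulo 0, Keiko -22, Gita 0.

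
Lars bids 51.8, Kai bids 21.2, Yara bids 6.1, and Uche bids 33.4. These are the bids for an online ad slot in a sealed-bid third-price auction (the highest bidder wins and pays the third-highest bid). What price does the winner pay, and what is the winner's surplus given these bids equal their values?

Price 21.2; surplus 30.6.

Sorted high to low: Lars 51.8; Uche 33.4; Kai 21.2; Yara 6.1.
Lars is the highest bidder, so Lars wins.
Under the third-price rule, the price is the third-highest bid: 21.2.
Surplus = 51.8 − 21.2 = 30.6.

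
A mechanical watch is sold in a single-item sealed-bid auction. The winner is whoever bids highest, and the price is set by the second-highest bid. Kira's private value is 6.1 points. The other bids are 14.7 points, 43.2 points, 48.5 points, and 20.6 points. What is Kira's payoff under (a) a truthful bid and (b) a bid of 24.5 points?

The highest competing bid is 48.5 points.
Bidding truthfully at 6.1 points: the top bid is 48.5 points (a rival), so Kira loses. Payoff = 0.0 points.
Bidding 24.5 points: the top bid is 48.5 points (a rival), so Kira loses. Payoff = 0.0 points.

(a) 0.0 points  (b) 0.0 points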